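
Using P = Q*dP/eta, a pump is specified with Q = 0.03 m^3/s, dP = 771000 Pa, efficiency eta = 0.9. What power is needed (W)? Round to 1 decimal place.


P = Q * dP / eta
P = 0.03 * 771000 / 0.9
P = 23130.0 / 0.9
P = 25700.0 W


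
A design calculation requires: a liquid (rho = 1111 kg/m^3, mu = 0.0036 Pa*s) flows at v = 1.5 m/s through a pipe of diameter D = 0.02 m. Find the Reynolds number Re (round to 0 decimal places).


Re = rho * v * D / mu
Re = 1111 * 1.5 * 0.02 / 0.0036
Re = 33.33 / 0.0036
Re = 9258


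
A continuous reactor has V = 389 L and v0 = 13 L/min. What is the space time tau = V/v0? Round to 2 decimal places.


tau = V / v0
tau = 389 / 13
tau = 29.92 min


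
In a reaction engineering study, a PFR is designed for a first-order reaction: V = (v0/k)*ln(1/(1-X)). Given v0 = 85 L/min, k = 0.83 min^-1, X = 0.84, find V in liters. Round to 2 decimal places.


V = (v0/k) * ln(1/(1-X))
V = (85/0.83) * ln(1/(1-0.84))
V = 102.409639 * ln(6.25)
V = 102.409639 * 1.832581
V = 187.67 L


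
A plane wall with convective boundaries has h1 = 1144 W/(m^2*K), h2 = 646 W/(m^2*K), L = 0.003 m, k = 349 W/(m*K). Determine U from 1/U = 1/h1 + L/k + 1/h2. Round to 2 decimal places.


1/U = 1/h1 + L/k + 1/h2
1/U = 1/1144 + 0.003/349 + 1/646
1/U = 0.0008741259 + 8.596e-06 + 0.0015479876
1/U = 0.0024307095
U = 411.40 W/(m^2*K)


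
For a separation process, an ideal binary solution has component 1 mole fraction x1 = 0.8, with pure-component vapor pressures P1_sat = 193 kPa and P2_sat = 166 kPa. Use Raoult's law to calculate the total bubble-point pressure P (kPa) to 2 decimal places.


P = x1*P1_sat + x2*P2_sat
x2 = 1 - x1 = 1 - 0.8 = 0.2
P = 0.8*193 + 0.2*166
P = 154.4 + 33.2
P = 187.60 kPa


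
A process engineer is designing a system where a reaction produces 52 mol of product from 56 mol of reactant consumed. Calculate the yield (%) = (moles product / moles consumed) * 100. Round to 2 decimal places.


Yield = (moles product / moles consumed) * 100%
Yield = (52 / 56) * 100
Yield = 0.9286 * 100
Yield = 92.86%


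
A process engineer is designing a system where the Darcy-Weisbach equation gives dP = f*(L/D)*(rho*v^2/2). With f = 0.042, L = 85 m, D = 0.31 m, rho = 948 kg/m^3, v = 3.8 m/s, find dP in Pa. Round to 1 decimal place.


dP = f * (L/D) * (rho*v^2/2)
dP = 0.042 * (85/0.31) * (948*3.8^2/2)
L/D = 274.19354839
rho*v^2/2 = 948*14.44/2 = 6844.56
dP = 0.042 * 274.19354839 * 6844.56
dP = 78822.8 Pa


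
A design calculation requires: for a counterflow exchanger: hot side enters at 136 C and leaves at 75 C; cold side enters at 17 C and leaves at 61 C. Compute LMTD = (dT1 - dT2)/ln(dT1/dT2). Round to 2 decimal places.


dT1 = Th_in - Tc_out = 136 - 61 = 75
dT2 = Th_out - Tc_in = 75 - 17 = 58
LMTD = (dT1 - dT2) / ln(dT1/dT2)
LMTD = (75 - 58) / ln(75/58)
LMTD = 66.14 K


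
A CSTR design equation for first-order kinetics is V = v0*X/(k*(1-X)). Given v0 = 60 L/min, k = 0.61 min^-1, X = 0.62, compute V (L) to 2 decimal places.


V = v0 * X / (k * (1 - X))
V = 60 * 0.62 / (0.61 * (1 - 0.62))
V = 37.2 / (0.61 * 0.38)
V = 37.2 / 0.2318
V = 160.48 L


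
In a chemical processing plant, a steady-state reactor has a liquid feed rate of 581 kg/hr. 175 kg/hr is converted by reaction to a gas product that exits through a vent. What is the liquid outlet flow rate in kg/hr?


Steady-state mass balance on the main outlet: F_out = F_in - F_removed
F_out = 581 - 175
F_out = 406 kg/hr


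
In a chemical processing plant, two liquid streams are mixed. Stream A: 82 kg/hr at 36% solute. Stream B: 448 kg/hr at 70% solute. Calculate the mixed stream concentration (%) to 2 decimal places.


Mass balance on solute: F1*x1 + F2*x2 = F3*x3
F3 = F1 + F2 = 82 + 448 = 530 kg/hr
x3 = (F1*x1 + F2*x2)/F3
x3 = (82*0.36 + 448*0.7) / 530
x3 = 64.74%


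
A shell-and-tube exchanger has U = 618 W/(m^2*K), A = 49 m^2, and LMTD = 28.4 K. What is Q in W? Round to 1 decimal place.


Q = U * A * LMTD
Q = 618 * 49 * 28.4
Q = 860008.8 W


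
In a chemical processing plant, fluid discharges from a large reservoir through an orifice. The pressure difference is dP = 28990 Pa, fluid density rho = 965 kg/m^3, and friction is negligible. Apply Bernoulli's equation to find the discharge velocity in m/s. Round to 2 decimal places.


v = sqrt(2*dP/rho)
v = sqrt(2*28990/965)
v = sqrt(60.082902)
v = 7.75 m/s


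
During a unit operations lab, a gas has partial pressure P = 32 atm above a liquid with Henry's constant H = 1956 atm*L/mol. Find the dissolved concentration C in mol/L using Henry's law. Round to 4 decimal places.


C = P / H
C = 32 / 1956
C = 0.0164 mol/L


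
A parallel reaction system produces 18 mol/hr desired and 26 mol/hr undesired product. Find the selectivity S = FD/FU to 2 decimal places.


S = desired product rate / undesired product rate
S = 18 / 26
S = 0.69


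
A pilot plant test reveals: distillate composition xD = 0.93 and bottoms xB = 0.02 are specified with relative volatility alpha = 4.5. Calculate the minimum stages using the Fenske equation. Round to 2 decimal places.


N_min = ln((xD*(1-xB))/(xB*(1-xD))) / ln(alpha)
Numerator inside ln: 0.9114 / 0.0014 = 651.0
ln(651.0) = 6.47851
ln(alpha) = ln(4.5) = 1.504077
N_min = 6.47851 / 1.504077 = 4.31


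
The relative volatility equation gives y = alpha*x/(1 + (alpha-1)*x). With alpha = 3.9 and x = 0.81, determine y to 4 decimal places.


y = alpha*x / (1 + (alpha-1)*x)
y = 3.9*0.81 / (1 + (3.9-1)*0.81)
y = 3.159 / (1 + 2.349)
y = 3.159 / 3.349
y = 0.9433


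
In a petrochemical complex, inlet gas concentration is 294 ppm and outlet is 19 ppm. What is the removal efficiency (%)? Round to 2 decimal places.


Efficiency = (G_in - G_out) / G_in * 100%
Efficiency = (294 - 19) / 294 * 100
Efficiency = 275 / 294 * 100
Efficiency = 93.54%


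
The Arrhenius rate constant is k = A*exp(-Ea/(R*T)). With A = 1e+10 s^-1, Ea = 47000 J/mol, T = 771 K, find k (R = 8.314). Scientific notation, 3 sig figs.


k = A * exp(-Ea/(R*T))
k = 1e+10 * exp(-47000 / (8.314 * 771))
k = 1e+10 * exp(-7.332186)
k = 6.54e+06


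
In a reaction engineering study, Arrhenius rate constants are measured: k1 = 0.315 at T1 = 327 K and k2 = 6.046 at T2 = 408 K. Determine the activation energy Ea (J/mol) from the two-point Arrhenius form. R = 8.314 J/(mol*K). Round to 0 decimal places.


Ea = R * ln(k2/k1) / (1/T1 - 1/T2)
ln(k2/k1) = ln(6.046/0.315) = 2.9545795
1/T1 - 1/T2 = 1/327 - 1/408 = 0.000607123583
Ea = 8.314 * 2.9545795 / 0.000607123583
Ea = 40460 J/mol


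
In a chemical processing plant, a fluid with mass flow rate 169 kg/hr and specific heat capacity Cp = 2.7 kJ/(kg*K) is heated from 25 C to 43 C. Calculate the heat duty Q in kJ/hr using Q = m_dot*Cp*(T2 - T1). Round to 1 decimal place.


Q = m_dot * Cp * (T2 - T1)
Q = 169 * 2.7 * (43 - 25)
Q = 169 * 2.7 * 18
Q = 8213.4 kJ/hr


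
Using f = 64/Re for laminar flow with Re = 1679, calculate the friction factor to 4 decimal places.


f = 64 / Re
f = 64 / 1679
f = 0.0381


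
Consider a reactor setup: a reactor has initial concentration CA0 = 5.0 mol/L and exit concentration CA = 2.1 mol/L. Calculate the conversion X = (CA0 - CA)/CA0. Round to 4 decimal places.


X = (CA0 - CA) / CA0
X = (5.0 - 2.1) / 5.0
X = 2.9 / 5.0
X = 0.5800


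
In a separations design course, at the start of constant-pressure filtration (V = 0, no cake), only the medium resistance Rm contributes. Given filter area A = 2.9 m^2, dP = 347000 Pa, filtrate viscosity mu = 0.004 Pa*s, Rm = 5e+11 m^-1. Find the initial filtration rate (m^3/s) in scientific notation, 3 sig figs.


rate = A * dP / (mu * Rm)
rate = 2.9 * 347000 / (0.004 * 5e+11)
rate = 1006300.0 / 2.000e+09
rate = 5.03e-04 m^3/s


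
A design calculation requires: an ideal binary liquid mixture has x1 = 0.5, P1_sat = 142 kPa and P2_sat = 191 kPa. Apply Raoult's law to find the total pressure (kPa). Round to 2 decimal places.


P = x1*P1_sat + x2*P2_sat
x2 = 1 - x1 = 1 - 0.5 = 0.5
P = 0.5*142 + 0.5*191
P = 71.0 + 95.5
P = 166.50 kPa


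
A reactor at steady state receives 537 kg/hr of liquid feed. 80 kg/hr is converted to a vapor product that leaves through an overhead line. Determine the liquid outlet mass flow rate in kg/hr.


Steady-state mass balance on the main outlet: F_out = F_in - F_removed
F_out = 537 - 80
F_out = 457 kg/hr


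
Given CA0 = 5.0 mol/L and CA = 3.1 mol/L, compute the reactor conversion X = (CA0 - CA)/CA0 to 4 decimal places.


X = (CA0 - CA) / CA0
X = (5.0 - 3.1) / 5.0
X = 1.9 / 5.0
X = 0.3800


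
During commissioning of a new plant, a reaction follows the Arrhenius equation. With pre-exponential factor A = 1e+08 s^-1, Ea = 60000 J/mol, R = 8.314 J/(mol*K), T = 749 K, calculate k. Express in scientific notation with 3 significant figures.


k = A * exp(-Ea/(R*T))
k = 1e+08 * exp(-60000 / (8.314 * 749))
k = 1e+08 * exp(-9.635171)
k = 6.54e+03


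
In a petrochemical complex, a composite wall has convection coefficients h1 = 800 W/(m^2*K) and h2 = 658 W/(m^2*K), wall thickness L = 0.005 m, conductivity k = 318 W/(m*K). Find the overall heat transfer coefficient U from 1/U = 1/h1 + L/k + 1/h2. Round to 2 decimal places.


1/U = 1/h1 + L/k + 1/h2
1/U = 1/800 + 0.005/318 + 1/658
1/U = 0.00125 + 1.57233e-05 + 0.0015197568
1/U = 0.0027854801
U = 359.00 W/(m^2*K)


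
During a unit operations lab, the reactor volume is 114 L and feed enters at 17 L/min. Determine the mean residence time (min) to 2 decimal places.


tau = V / v0
tau = 114 / 17
tau = 6.71 min


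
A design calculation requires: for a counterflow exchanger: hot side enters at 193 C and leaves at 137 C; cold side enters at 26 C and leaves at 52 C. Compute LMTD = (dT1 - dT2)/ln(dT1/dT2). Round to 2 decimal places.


dT1 = Th_in - Tc_out = 193 - 52 = 141
dT2 = Th_out - Tc_in = 137 - 26 = 111
LMTD = (dT1 - dT2) / ln(dT1/dT2)
LMTD = (141 - 111) / ln(141/111)
LMTD = 125.40 K


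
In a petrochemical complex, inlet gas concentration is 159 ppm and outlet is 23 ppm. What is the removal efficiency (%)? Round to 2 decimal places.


Efficiency = (G_in - G_out) / G_in * 100%
Efficiency = (159 - 23) / 159 * 100
Efficiency = 136 / 159 * 100
Efficiency = 85.53%


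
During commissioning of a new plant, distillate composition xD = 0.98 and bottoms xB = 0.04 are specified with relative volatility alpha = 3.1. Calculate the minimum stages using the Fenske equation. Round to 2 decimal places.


N_min = ln((xD*(1-xB))/(xB*(1-xD))) / ln(alpha)
Numerator inside ln: 0.9408 / 0.0008 = 1176.0
ln(1176.0) = 7.069874
ln(alpha) = ln(3.1) = 1.131402
N_min = 7.069874 / 1.131402 = 6.25


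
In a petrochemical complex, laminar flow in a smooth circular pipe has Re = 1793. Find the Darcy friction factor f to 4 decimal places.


f = 64 / Re
f = 64 / 1793
f = 0.0357


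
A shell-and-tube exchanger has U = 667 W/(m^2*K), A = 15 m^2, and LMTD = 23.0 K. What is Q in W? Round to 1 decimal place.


Q = U * A * LMTD
Q = 667 * 15 * 23.0
Q = 230115.0 W


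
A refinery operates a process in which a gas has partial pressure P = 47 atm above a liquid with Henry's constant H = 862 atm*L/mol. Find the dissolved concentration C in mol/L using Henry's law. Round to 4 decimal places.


C = P / H
C = 47 / 862
C = 0.0545 mol/L


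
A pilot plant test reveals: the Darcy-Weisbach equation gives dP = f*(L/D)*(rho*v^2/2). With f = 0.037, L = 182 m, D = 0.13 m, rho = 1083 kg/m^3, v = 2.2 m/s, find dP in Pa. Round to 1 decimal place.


dP = f * (L/D) * (rho*v^2/2)
dP = 0.037 * (182/0.13) * (1083*2.2^2/2)
L/D = 1400.0
rho*v^2/2 = 1083*4.84/2 = 2620.86
dP = 0.037 * 1400.0 * 2620.86
dP = 135760.5 Pa


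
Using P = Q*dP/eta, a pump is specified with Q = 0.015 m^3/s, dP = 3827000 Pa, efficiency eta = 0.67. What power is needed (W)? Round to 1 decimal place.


P = Q * dP / eta
P = 0.015 * 3827000 / 0.67
P = 57405.0 / 0.67
P = 85679.1 W


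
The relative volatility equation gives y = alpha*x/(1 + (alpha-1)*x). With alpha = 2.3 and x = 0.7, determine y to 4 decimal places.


y = alpha*x / (1 + (alpha-1)*x)
y = 2.3*0.7 / (1 + (2.3-1)*0.7)
y = 1.61 / (1 + 0.91)
y = 1.61 / 1.91
y = 0.8429


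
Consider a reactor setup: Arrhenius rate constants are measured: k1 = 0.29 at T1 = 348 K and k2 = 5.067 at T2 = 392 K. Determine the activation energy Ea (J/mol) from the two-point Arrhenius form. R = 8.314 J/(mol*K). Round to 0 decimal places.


Ea = R * ln(k2/k1) / (1/T1 - 1/T2)
ln(k2/k1) = ln(5.067/0.29) = 2.8606233
1/T1 - 1/T2 = 1/348 - 1/392 = 0.00032254281
Ea = 8.314 * 2.8606233 / 0.00032254281
Ea = 73737 J/mol


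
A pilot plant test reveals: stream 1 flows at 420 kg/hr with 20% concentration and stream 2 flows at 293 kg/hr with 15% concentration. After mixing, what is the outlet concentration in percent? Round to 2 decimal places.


Mass balance on solute: F1*x1 + F2*x2 = F3*x3
F3 = F1 + F2 = 420 + 293 = 713 kg/hr
x3 = (F1*x1 + F2*x2)/F3
x3 = (420*0.2 + 293*0.15) / 713
x3 = 17.95%


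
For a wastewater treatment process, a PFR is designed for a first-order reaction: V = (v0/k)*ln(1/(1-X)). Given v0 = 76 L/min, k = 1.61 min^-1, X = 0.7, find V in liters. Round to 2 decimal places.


V = (v0/k) * ln(1/(1-X))
V = (76/1.61) * ln(1/(1-0.7))
V = 47.204969 * ln(3.333333)
V = 47.204969 * 1.203973
V = 56.83 L


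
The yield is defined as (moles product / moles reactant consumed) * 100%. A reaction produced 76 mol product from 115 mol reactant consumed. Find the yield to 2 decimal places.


Yield = (moles product / moles consumed) * 100%
Yield = (76 / 115) * 100
Yield = 0.6609 * 100
Yield = 66.09%


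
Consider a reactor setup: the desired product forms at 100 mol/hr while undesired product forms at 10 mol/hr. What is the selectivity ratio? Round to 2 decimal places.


S = desired product rate / undesired product rate
S = 100 / 10
S = 10.00


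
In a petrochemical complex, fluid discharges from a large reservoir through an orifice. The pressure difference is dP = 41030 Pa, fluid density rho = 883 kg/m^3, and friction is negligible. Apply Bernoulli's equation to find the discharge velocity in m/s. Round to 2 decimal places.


v = sqrt(2*dP/rho)
v = sqrt(2*41030/883)
v = sqrt(92.933182)
v = 9.64 m/s


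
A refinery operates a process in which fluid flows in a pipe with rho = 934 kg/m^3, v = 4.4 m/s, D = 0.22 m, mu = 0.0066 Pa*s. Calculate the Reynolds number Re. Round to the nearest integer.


Re = rho * v * D / mu
Re = 934 * 4.4 * 0.22 / 0.0066
Re = 904.112 / 0.0066
Re = 136987


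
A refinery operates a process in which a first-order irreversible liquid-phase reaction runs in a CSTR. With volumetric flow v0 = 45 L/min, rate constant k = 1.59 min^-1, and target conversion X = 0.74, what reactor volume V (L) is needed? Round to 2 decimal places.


V = v0 * X / (k * (1 - X))
V = 45 * 0.74 / (1.59 * (1 - 0.74))
V = 33.3 / (1.59 * 0.26)
V = 33.3 / 0.4134
V = 80.55 L


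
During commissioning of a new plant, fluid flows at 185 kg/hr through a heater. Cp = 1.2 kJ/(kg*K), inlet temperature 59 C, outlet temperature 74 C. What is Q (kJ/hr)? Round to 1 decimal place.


Q = m_dot * Cp * (T2 - T1)
Q = 185 * 1.2 * (74 - 59)
Q = 185 * 1.2 * 15
Q = 3330.0 kJ/hr


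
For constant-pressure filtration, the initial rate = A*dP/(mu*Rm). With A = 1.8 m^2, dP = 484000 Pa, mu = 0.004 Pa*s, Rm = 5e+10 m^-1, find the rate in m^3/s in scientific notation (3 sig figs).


rate = A * dP / (mu * Rm)
rate = 1.8 * 484000 / (0.004 * 5e+10)
rate = 871200.0 / 2.000e+08
rate = 4.36e-03 m^3/s


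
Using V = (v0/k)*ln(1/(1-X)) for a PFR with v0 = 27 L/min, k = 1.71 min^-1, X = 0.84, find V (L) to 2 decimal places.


V = (v0/k) * ln(1/(1-X))
V = (27/1.71) * ln(1/(1-0.84))
V = 15.789474 * ln(6.25)
V = 15.789474 * 1.832581
V = 28.94 L


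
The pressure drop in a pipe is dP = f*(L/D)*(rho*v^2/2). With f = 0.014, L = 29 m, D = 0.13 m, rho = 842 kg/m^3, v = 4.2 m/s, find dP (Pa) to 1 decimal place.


dP = f * (L/D) * (rho*v^2/2)
dP = 0.014 * (29/0.13) * (842*4.2^2/2)
L/D = 223.07692308
rho*v^2/2 = 842*17.64/2 = 7426.44
dP = 0.014 * 223.07692308 * 7426.44
dP = 23193.3 Pa


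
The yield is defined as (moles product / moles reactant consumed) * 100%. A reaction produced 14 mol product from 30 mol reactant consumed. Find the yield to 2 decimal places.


Yield = (moles product / moles consumed) * 100%
Yield = (14 / 30) * 100
Yield = 0.4667 * 100
Yield = 46.67%


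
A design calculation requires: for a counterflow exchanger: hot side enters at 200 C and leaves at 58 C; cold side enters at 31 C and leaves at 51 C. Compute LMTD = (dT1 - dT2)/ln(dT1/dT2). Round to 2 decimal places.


dT1 = Th_in - Tc_out = 200 - 51 = 149
dT2 = Th_out - Tc_in = 58 - 31 = 27
LMTD = (dT1 - dT2) / ln(dT1/dT2)
LMTD = (149 - 27) / ln(149/27)
LMTD = 71.42 K


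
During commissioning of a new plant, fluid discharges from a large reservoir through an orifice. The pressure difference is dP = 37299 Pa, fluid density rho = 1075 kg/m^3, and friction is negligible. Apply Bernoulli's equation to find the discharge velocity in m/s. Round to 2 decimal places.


v = sqrt(2*dP/rho)
v = sqrt(2*37299/1075)
v = sqrt(69.393488)
v = 8.33 m/s


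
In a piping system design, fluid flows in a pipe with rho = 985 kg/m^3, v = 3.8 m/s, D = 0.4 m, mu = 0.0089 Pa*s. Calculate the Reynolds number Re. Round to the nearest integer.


Re = rho * v * D / mu
Re = 985 * 3.8 * 0.4 / 0.0089
Re = 1497.2 / 0.0089
Re = 168225


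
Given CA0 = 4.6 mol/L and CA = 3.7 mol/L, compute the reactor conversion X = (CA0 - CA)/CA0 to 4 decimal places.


X = (CA0 - CA) / CA0
X = (4.6 - 3.7) / 4.6
X = 0.9 / 4.6
X = 0.1957


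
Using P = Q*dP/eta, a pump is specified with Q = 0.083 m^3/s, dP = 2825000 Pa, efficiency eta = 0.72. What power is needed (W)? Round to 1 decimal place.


P = Q * dP / eta
P = 0.083 * 2825000 / 0.72
P = 234475.0 / 0.72
P = 325659.7 W


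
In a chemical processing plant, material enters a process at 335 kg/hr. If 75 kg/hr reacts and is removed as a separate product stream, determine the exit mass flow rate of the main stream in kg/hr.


Steady-state mass balance on the main outlet: F_out = F_in - F_removed
F_out = 335 - 75
F_out = 260 kg/hr


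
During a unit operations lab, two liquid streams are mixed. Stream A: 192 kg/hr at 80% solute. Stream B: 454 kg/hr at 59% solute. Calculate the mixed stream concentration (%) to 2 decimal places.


Mass balance on solute: F1*x1 + F2*x2 = F3*x3
F3 = F1 + F2 = 192 + 454 = 646 kg/hr
x3 = (F1*x1 + F2*x2)/F3
x3 = (192*0.8 + 454*0.59) / 646
x3 = 65.24%


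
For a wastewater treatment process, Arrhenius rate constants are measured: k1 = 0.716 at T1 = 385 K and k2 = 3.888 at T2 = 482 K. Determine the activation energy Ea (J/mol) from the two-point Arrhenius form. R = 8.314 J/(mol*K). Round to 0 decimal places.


Ea = R * ln(k2/k1) / (1/T1 - 1/T2)
ln(k2/k1) = ln(3.888/0.716) = 1.69197
1/T1 - 1/T2 = 1/385 - 1/482 = 0.000522713801
Ea = 8.314 * 1.69197 / 0.000522713801
Ea = 26912 J/mol


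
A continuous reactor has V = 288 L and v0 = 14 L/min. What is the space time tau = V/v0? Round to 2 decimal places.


tau = V / v0
tau = 288 / 14
tau = 20.57 min


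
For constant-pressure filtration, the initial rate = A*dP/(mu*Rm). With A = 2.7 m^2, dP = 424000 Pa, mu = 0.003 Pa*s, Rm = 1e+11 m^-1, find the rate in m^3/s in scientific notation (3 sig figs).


rate = A * dP / (mu * Rm)
rate = 2.7 * 424000 / (0.003 * 1e+11)
rate = 1144800.0 / 3.000e+08
rate = 3.82e-03 m^3/s


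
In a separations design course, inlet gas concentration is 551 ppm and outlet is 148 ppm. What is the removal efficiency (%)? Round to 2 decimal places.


Efficiency = (G_in - G_out) / G_in * 100%
Efficiency = (551 - 148) / 551 * 100
Efficiency = 403 / 551 * 100
Efficiency = 73.14%


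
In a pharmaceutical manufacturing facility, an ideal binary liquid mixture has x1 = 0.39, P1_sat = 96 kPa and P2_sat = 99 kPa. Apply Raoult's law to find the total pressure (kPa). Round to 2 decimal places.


P = x1*P1_sat + x2*P2_sat
x2 = 1 - x1 = 1 - 0.39 = 0.61
P = 0.39*96 + 0.61*99
P = 37.44 + 60.39
P = 97.83 kPa


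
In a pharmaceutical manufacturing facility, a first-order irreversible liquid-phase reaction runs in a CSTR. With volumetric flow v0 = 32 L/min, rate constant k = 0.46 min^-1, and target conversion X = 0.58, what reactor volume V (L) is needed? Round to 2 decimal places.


V = v0 * X / (k * (1 - X))
V = 32 * 0.58 / (0.46 * (1 - 0.58))
V = 18.56 / (0.46 * 0.42)
V = 18.56 / 0.1932
V = 96.07 L


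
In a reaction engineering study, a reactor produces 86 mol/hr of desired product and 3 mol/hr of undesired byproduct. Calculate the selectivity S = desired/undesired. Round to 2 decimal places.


S = desired product rate / undesired product rate
S = 86 / 3
S = 28.67


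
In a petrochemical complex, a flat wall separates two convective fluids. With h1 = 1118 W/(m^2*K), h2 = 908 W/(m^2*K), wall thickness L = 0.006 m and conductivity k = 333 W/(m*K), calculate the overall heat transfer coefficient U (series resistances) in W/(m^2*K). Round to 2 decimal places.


1/U = 1/h1 + L/k + 1/h2
1/U = 1/1118 + 0.006/333 + 1/908
1/U = 0.0008944544 + 1.8018e-05 + 0.0011013216
1/U = 0.002013794
U = 496.58 W/(m^2*K)


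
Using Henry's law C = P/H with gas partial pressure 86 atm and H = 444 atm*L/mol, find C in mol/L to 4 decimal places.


C = P / H
C = 86 / 444
C = 0.1937 mol/L


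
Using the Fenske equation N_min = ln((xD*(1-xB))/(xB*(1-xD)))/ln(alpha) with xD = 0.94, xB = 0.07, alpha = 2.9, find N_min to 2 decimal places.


N_min = ln((xD*(1-xB))/(xB*(1-xD))) / ln(alpha)
Numerator inside ln: 0.8742 / 0.0042 = 208.142857
ln(208.142857) = 5.338225
ln(alpha) = ln(2.9) = 1.064711
N_min = 5.338225 / 1.064711 = 5.01


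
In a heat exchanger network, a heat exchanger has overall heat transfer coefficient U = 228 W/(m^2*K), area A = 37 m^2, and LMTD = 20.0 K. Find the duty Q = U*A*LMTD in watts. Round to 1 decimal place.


Q = U * A * LMTD
Q = 228 * 37 * 20.0
Q = 168720.0 W


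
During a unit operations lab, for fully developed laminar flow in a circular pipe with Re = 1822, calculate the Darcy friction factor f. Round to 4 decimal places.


f = 64 / Re
f = 64 / 1822
f = 0.0351


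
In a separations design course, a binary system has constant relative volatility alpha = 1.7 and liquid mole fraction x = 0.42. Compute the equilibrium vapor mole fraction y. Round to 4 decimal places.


y = alpha*x / (1 + (alpha-1)*x)
y = 1.7*0.42 / (1 + (1.7-1)*0.42)
y = 0.714 / (1 + 0.294)
y = 0.714 / 1.294
y = 0.5518


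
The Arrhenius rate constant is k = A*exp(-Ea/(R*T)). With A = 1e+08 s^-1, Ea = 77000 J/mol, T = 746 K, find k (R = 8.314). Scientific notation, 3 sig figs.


k = A * exp(-Ea/(R*T))
k = 1e+08 * exp(-77000 / (8.314 * 746))
k = 1e+08 * exp(-12.414861)
k = 4.06e+02


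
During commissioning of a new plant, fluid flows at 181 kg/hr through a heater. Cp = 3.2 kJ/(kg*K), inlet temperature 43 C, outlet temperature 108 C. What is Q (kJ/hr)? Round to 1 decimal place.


Q = m_dot * Cp * (T2 - T1)
Q = 181 * 3.2 * (108 - 43)
Q = 181 * 3.2 * 65
Q = 37648.0 kJ/hr


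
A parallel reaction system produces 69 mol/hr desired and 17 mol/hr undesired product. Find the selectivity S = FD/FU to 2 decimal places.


S = desired product rate / undesired product rate
S = 69 / 17
S = 4.06


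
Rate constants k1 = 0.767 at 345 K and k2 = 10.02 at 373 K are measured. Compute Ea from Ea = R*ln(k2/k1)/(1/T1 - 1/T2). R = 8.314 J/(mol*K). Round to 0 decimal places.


Ea = R * ln(k2/k1) / (1/T1 - 1/T2)
ln(k2/k1) = ln(10.02/0.767) = 2.5698516
1/T1 - 1/T2 = 1/345 - 1/373 = 0.000217585577
Ea = 8.314 * 2.5698516 / 0.000217585577
Ea = 98195 J/mol


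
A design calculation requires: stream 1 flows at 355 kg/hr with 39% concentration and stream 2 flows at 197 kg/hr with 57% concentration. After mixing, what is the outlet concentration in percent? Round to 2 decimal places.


Mass balance on solute: F1*x1 + F2*x2 = F3*x3
F3 = F1 + F2 = 355 + 197 = 552 kg/hr
x3 = (F1*x1 + F2*x2)/F3
x3 = (355*0.39 + 197*0.57) / 552
x3 = 45.42%


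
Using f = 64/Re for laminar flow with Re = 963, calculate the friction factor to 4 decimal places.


f = 64 / Re
f = 64 / 963
f = 0.0665


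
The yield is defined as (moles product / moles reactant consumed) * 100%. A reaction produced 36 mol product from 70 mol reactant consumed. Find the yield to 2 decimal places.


Yield = (moles product / moles consumed) * 100%
Yield = (36 / 70) * 100
Yield = 0.5143 * 100
Yield = 51.43%


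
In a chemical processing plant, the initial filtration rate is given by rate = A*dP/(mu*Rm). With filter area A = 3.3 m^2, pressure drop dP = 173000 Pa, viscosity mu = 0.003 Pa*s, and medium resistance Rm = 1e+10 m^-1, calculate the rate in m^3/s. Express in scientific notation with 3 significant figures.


rate = A * dP / (mu * Rm)
rate = 3.3 * 173000 / (0.003 * 1e+10)
rate = 570900.0 / 3.000e+07
rate = 1.90e-02 m^3/s


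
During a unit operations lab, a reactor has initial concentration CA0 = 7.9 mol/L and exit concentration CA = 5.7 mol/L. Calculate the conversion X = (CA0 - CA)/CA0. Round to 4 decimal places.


X = (CA0 - CA) / CA0
X = (7.9 - 5.7) / 7.9
X = 2.2 / 7.9
X = 0.2785


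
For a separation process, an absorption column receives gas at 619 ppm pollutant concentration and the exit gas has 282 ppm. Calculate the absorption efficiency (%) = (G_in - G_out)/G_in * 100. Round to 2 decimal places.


Efficiency = (G_in - G_out) / G_in * 100%
Efficiency = (619 - 282) / 619 * 100
Efficiency = 337 / 619 * 100
Efficiency = 54.44%


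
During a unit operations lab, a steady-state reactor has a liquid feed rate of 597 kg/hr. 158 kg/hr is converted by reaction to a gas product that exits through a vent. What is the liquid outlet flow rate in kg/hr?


Steady-state mass balance on the main outlet: F_out = F_in - F_removed
F_out = 597 - 158
F_out = 439 kg/hr


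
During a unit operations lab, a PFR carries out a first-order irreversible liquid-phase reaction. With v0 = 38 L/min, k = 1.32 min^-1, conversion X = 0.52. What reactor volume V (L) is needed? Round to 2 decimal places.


V = (v0/k) * ln(1/(1-X))
V = (38/1.32) * ln(1/(1-0.52))
V = 28.787879 * ln(2.083333)
V = 28.787879 * 0.733969
V = 21.13 L


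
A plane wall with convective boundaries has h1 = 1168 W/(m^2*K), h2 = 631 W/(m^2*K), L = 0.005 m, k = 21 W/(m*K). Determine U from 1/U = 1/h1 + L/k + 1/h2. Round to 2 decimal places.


1/U = 1/h1 + L/k + 1/h2
1/U = 1/1168 + 0.005/21 + 1/631
1/U = 0.0008561644 + 0.0002380952 + 0.0015847861
1/U = 0.0026790457
U = 373.27 W/(m^2*K)


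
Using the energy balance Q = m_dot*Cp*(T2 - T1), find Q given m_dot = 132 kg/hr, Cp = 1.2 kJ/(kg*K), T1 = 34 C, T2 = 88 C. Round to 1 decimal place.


Q = m_dot * Cp * (T2 - T1)
Q = 132 * 1.2 * (88 - 34)
Q = 132 * 1.2 * 54
Q = 8553.6 kJ/hr


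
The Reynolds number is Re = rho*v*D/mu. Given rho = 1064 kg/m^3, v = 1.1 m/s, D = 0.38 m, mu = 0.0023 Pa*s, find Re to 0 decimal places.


Re = rho * v * D / mu
Re = 1064 * 1.1 * 0.38 / 0.0023
Re = 444.752 / 0.0023
Re = 193370


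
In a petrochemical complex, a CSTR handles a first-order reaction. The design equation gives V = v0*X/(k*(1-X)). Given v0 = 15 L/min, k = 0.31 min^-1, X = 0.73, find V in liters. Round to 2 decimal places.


V = v0 * X / (k * (1 - X))
V = 15 * 0.73 / (0.31 * (1 - 0.73))
V = 10.95 / (0.31 * 0.27)
V = 10.95 / 0.0837
V = 130.82 L


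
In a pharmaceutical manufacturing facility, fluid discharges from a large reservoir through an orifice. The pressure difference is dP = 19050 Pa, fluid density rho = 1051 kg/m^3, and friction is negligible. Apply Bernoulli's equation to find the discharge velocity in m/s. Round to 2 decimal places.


v = sqrt(2*dP/rho)
v = sqrt(2*19050/1051)
v = sqrt(36.251189)
v = 6.02 m/s


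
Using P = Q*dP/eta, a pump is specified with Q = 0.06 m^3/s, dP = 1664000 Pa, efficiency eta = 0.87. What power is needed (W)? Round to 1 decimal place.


P = Q * dP / eta
P = 0.06 * 1664000 / 0.87
P = 99840.0 / 0.87
P = 114758.6 W


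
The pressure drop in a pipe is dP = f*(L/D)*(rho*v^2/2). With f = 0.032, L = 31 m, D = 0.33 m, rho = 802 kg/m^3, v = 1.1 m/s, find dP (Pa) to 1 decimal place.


dP = f * (L/D) * (rho*v^2/2)
dP = 0.032 * (31/0.33) * (802*1.1^2/2)
L/D = 93.93939394
rho*v^2/2 = 802*1.21/2 = 485.21
dP = 0.032 * 93.93939394 * 485.21
dP = 1458.6 Pa


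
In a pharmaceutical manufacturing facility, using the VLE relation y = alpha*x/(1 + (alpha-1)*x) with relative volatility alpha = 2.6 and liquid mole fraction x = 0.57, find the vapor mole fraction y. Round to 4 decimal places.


y = alpha*x / (1 + (alpha-1)*x)
y = 2.6*0.57 / (1 + (2.6-1)*0.57)
y = 1.482 / (1 + 0.912)
y = 1.482 / 1.912
y = 0.7751


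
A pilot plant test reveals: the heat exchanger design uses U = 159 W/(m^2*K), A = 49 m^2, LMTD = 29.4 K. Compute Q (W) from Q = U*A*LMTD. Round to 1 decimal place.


Q = U * A * LMTD
Q = 159 * 49 * 29.4
Q = 229055.4 W


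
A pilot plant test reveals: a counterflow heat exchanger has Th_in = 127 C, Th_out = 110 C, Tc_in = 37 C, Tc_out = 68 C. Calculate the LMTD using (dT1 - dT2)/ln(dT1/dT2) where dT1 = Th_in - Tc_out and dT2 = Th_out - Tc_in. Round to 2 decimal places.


dT1 = Th_in - Tc_out = 127 - 68 = 59
dT2 = Th_out - Tc_in = 110 - 37 = 73
LMTD = (dT1 - dT2) / ln(dT1/dT2)
LMTD = (59 - 73) / ln(59/73)
LMTD = 65.75 K


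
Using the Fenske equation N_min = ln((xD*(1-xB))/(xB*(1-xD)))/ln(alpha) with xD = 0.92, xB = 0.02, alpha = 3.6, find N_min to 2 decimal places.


N_min = ln((xD*(1-xB))/(xB*(1-xD))) / ln(alpha)
Numerator inside ln: 0.9016 / 0.0016 = 563.5
ln(563.5) = 6.334167
ln(alpha) = ln(3.6) = 1.280934
N_min = 6.334167 / 1.280934 = 4.94


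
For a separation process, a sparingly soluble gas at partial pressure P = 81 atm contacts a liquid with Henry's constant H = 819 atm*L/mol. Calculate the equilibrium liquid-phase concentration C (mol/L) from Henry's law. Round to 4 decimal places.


C = P / H
C = 81 / 819
C = 0.0989 mol/L


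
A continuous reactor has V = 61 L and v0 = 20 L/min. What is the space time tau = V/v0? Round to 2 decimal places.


tau = V / v0
tau = 61 / 20
tau = 3.05 min


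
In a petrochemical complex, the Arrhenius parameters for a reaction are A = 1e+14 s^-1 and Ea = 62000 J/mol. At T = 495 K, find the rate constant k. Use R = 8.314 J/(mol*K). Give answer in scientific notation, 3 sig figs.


k = A * exp(-Ea/(R*T))
k = 1e+14 * exp(-62000 / (8.314 * 495))
k = 1e+14 * exp(-15.065254)
k = 2.87e+07


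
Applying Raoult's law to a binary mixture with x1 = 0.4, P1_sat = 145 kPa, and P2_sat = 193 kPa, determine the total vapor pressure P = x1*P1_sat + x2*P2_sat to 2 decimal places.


P = x1*P1_sat + x2*P2_sat
x2 = 1 - x1 = 1 - 0.4 = 0.6
P = 0.4*145 + 0.6*193
P = 58.0 + 115.8
P = 173.80 kPa


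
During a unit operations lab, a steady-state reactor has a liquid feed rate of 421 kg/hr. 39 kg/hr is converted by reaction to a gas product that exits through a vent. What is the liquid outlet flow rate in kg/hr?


Steady-state mass balance on the main outlet: F_out = F_in - F_removed
F_out = 421 - 39
F_out = 382 kg/hr


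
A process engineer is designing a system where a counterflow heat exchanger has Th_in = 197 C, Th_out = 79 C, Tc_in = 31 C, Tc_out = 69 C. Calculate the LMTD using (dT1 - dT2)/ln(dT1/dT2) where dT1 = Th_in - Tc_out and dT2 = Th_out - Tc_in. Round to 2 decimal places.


dT1 = Th_in - Tc_out = 197 - 69 = 128
dT2 = Th_out - Tc_in = 79 - 31 = 48
LMTD = (dT1 - dT2) / ln(dT1/dT2)
LMTD = (128 - 48) / ln(128/48)
LMTD = 81.56 K


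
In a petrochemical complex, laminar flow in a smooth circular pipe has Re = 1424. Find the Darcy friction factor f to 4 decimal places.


f = 64 / Re
f = 64 / 1424
f = 0.0449


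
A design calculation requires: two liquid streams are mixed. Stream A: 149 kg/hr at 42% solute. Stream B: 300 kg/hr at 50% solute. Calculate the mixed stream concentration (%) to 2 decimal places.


Mass balance on solute: F1*x1 + F2*x2 = F3*x3
F3 = F1 + F2 = 149 + 300 = 449 kg/hr
x3 = (F1*x1 + F2*x2)/F3
x3 = (149*0.42 + 300*0.5) / 449
x3 = 47.35%


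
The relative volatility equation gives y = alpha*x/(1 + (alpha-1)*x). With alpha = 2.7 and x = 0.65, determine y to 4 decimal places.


y = alpha*x / (1 + (alpha-1)*x)
y = 2.7*0.65 / (1 + (2.7-1)*0.65)
y = 1.755 / (1 + 1.105)
y = 1.755 / 2.105
y = 0.8337


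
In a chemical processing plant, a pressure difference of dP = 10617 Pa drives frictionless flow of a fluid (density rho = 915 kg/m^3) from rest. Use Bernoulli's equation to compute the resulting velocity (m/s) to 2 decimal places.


v = sqrt(2*dP/rho)
v = sqrt(2*10617/915)
v = sqrt(23.206557)
v = 4.82 m/s


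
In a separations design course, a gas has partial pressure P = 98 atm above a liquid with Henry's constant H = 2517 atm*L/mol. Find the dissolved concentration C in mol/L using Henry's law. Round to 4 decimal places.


C = P / H
C = 98 / 2517
C = 0.0389 mol/L


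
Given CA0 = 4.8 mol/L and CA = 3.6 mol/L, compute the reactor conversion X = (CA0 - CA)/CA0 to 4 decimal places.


X = (CA0 - CA) / CA0
X = (4.8 - 3.6) / 4.8
X = 1.2 / 4.8
X = 0.2500


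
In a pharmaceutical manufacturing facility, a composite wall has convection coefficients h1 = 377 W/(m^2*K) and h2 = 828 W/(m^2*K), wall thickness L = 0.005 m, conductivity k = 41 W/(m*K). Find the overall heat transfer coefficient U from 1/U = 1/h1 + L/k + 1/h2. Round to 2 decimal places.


1/U = 1/h1 + L/k + 1/h2
1/U = 1/377 + 0.005/41 + 1/828
1/U = 0.0026525199 + 0.0001219512 + 0.0012077295
1/U = 0.0039822006
U = 251.12 W/(m^2*K)


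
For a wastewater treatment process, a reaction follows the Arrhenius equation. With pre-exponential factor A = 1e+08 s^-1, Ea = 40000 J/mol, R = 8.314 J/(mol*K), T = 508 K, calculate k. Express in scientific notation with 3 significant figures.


k = A * exp(-Ea/(R*T))
k = 1e+08 * exp(-40000 / (8.314 * 508))
k = 1e+08 * exp(-9.470791)
k = 7.71e+03


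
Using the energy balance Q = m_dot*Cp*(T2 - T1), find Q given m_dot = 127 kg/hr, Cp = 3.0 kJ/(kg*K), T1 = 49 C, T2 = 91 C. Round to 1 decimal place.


Q = m_dot * Cp * (T2 - T1)
Q = 127 * 3.0 * (91 - 49)
Q = 127 * 3.0 * 42
Q = 16002.0 kJ/hr


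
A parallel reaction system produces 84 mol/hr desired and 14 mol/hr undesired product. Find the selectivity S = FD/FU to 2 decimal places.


S = desired product rate / undesired product rate
S = 84 / 14
S = 6.00


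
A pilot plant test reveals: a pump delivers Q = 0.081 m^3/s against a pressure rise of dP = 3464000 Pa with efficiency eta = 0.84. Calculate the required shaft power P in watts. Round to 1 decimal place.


P = Q * dP / eta
P = 0.081 * 3464000 / 0.84
P = 280584.0 / 0.84
P = 334028.6 W


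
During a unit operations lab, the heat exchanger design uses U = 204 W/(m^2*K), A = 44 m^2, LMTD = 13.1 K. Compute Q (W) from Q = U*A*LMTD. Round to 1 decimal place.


Q = U * A * LMTD
Q = 204 * 44 * 13.1
Q = 117585.6 W


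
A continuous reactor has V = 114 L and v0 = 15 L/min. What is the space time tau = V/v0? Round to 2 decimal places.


tau = V / v0
tau = 114 / 15
tau = 7.60 min


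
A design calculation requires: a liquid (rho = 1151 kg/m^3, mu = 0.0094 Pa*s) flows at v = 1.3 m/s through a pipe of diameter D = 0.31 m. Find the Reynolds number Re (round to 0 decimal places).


Re = rho * v * D / mu
Re = 1151 * 1.3 * 0.31 / 0.0094
Re = 463.853 / 0.0094
Re = 49346


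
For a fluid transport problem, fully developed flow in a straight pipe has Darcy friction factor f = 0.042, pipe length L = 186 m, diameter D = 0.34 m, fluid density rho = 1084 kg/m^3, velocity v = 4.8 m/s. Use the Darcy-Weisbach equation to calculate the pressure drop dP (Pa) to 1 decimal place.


dP = f * (L/D) * (rho*v^2/2)
dP = 0.042 * (186/0.34) * (1084*4.8^2/2)
L/D = 547.05882353
rho*v^2/2 = 1084*23.04/2 = 12487.68
dP = 0.042 * 547.05882353 * 12487.68
dP = 286922.8 Pa


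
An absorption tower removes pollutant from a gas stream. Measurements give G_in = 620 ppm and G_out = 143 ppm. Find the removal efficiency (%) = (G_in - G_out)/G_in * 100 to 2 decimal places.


Efficiency = (G_in - G_out) / G_in * 100%
Efficiency = (620 - 143) / 620 * 100
Efficiency = 477 / 620 * 100
Efficiency = 76.94%


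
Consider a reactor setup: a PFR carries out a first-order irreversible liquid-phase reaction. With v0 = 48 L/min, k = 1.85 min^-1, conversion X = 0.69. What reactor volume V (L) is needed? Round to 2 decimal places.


V = (v0/k) * ln(1/(1-X))
V = (48/1.85) * ln(1/(1-0.69))
V = 25.945946 * ln(3.225806)
V = 25.945946 * 1.171183
V = 30.39 L


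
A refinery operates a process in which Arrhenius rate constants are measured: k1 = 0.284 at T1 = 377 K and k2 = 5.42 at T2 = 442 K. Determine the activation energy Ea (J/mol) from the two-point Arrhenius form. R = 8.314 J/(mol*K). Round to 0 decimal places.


Ea = R * ln(k2/k1) / (1/T1 - 1/T2)
ln(k2/k1) = ln(5.42/0.284) = 2.9488769
1/T1 - 1/T2 = 1/377 - 1/442 = 0.000390076455
Ea = 8.314 * 2.9488769 / 0.000390076455
Ea = 62852 J/mol


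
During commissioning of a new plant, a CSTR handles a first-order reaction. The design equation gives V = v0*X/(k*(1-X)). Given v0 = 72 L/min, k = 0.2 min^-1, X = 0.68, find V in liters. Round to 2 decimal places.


V = v0 * X / (k * (1 - X))
V = 72 * 0.68 / (0.2 * (1 - 0.68))
V = 48.96 / (0.2 * 0.32)
V = 48.96 / 0.064
V = 765.00 L


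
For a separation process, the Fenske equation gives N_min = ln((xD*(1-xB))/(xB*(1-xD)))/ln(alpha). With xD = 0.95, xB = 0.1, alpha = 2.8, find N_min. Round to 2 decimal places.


N_min = ln((xD*(1-xB))/(xB*(1-xD))) / ln(alpha)
Numerator inside ln: 0.855 / 0.005 = 171.0
ln(171.0) = 5.141664
ln(alpha) = ln(2.8) = 1.029619
N_min = 5.141664 / 1.029619 = 4.99


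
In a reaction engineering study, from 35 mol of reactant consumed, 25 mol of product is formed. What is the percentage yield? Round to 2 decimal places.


Yield = (moles product / moles consumed) * 100%
Yield = (25 / 35) * 100
Yield = 0.7143 * 100
Yield = 71.43%


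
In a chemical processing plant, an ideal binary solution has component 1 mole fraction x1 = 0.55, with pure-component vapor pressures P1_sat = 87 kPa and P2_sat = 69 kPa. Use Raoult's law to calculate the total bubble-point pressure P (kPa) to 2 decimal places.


P = x1*P1_sat + x2*P2_sat
x2 = 1 - x1 = 1 - 0.55 = 0.45
P = 0.55*87 + 0.45*69
P = 47.85 + 31.05
P = 78.90 kPa


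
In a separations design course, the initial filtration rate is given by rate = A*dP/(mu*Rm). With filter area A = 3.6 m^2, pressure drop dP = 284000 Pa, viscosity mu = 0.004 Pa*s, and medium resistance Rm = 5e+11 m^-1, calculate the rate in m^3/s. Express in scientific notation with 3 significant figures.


rate = A * dP / (mu * Rm)
rate = 3.6 * 284000 / (0.004 * 5e+11)
rate = 1022400.0 / 2.000e+09
rate = 5.11e-04 m^3/s


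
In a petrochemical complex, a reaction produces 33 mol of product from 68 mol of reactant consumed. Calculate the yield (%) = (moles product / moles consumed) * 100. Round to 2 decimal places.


Yield = (moles product / moles consumed) * 100%
Yield = (33 / 68) * 100
Yield = 0.4853 * 100
Yield = 48.53%


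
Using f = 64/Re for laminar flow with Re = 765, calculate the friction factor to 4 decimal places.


f = 64 / Re
f = 64 / 765
f = 0.0837


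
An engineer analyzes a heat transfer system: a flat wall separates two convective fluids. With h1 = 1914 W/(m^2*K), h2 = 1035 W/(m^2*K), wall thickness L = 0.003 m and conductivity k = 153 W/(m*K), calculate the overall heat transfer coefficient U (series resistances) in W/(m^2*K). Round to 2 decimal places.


1/U = 1/h1 + L/k + 1/h2
1/U = 1/1914 + 0.003/153 + 1/1035
1/U = 0.000522466 + 1.96078e-05 + 0.0009661836
1/U = 0.0015082574
U = 663.02 W/(m^2*K)


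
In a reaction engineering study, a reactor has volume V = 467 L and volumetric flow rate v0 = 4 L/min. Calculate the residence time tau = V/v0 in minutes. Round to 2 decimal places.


tau = V / v0
tau = 467 / 4
tau = 116.75 min
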